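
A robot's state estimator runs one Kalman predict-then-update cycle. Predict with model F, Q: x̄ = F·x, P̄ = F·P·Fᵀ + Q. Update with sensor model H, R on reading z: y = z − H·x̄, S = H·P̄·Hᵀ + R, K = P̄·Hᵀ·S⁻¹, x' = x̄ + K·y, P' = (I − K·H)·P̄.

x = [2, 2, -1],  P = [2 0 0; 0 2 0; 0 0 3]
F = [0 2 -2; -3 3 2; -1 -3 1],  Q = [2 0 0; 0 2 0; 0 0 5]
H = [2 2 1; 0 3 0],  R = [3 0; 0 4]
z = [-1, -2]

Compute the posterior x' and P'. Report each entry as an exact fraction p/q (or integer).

x' = [50490/10859, -7834/10859, -94479/10859]
P' = [85446/10859 -4888/10859 -143410/10859; -4888/10859 4628/10859 1084/10859; -143410/10859 1084/10859 278646/10859]

x̄ = F·x = [6, -2, -9]
P̄ = F·P·Fᵀ + Q = [22 0 -18; 0 50 -6; -18 -6 28]
y = z − H·x̄ = [0, 4]
S = H·P̄·Hᵀ + R = [223 282; 282 454]
K = P̄·Hᵀ·S⁻¹ = [5902/10859 -3666/10859; 188/10859 3471/10859; -2002/10859 813/10859]
x' = x̄ + K·y = [50490/10859, -7834/10859, -94479/10859]
P' = (I − K·H)·P̄ = [85446/10859 -4888/10859 -143410/10859; -4888/10859 4628/10859 1084/10859; -143410/10859 1084/10859 278646/10859]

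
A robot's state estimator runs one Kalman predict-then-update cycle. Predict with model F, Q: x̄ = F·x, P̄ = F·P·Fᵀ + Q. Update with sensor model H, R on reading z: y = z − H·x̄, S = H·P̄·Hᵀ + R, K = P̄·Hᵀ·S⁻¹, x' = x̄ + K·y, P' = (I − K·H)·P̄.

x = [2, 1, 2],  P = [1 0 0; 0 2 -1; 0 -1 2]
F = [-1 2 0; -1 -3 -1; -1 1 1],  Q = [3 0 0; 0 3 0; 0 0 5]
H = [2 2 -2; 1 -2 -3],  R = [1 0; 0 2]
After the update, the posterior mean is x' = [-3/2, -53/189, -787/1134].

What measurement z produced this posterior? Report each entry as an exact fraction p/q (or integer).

x̄ = F·x = [0, -7, 1]
P̄ = F·P·Fᵀ + Q = [12 -9 3; -9 18 -3; 3 -3 8]
S = H·P̄·Hᵀ + R = [81 0; 0 140]
K = P̄·Hᵀ·S⁻¹ = [0 3/20; 8/27 -9/35; -16/81 -3/28]
x' − x̄ = [-3/2, 1270/189, -1921/1134] = K·y
y = (KᵀK)⁻¹·Kᵀ·(x' − x̄) = [14, -10]
z = y + H·x̄ = [14, -10] + [-16, 11] = [-2, 1]

z = [-2, 1]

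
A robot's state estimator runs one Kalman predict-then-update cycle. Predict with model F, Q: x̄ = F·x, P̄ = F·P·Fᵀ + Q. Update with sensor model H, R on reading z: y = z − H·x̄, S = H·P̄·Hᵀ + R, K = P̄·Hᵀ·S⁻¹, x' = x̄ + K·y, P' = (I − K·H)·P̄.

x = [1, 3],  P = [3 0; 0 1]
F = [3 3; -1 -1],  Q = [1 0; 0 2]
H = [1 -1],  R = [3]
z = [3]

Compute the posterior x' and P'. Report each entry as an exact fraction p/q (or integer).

x̄ = F·x = [12, -4]
P̄ = F·P·Fᵀ + Q = [37 -12; -12 6]
y = z − H·x̄ = [-13]
S = H·P̄·Hᵀ + R = [70]
K = P̄·Hᵀ·S⁻¹ = [7/10; -9/35]
x' = x̄ + K·y = [29/10, -23/35]
P' = (I − K·H)·P̄ = [27/10 3/5; 3/5 48/35]

x' = [29/10, -23/35]
P' = [27/10 3/5; 3/5 48/35]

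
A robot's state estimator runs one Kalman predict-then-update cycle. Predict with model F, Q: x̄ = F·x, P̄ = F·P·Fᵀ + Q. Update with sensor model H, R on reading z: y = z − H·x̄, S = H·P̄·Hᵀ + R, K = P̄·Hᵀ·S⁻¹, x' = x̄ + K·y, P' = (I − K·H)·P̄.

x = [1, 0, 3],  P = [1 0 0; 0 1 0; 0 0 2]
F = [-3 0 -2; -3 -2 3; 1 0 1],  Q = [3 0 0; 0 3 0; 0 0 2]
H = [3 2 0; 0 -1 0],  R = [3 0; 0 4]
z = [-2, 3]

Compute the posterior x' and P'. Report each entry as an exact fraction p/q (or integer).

x̄ = F·x = [-9, 6, 4]
P̄ = F·P·Fᵀ + Q = [20 -3 -7; -3 34 3; -7 3 5]
y = z − H·x̄ = [13, 9]
S = H·P̄·Hᵀ + R = [283 -59; -59 38]
K = P̄·Hᵀ·S⁻¹ = [2229/7273 4035/7273; 236/7273 -6141/7273; -747/7273 -1734/7273]
x' = x̄ + K·y = [-165/7273, -8563/7273, 3775/7273]
P' = (I − K·H)·P̄ = [12989/7273 -16140/7273 -5371/7273; -16140/7273 24564/7273 6936/7273; -5371/7273 6936/7273 19958/7273]

x' = [-165/7273, -8563/7273, 3775/7273]
P' = [12989/7273 -16140/7273 -5371/7273; -16140/7273 24564/7273 6936/7273; -5371/7273 6936/7273 19958/7273]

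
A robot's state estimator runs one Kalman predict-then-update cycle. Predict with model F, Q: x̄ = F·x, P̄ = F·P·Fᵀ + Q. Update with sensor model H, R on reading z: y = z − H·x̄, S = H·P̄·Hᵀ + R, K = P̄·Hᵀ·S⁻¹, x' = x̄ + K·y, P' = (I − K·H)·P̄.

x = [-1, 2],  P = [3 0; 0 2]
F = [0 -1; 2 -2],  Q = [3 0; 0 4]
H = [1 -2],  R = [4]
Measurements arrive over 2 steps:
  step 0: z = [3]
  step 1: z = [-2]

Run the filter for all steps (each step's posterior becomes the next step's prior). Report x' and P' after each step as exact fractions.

step 0: x̄ = F·x = [-2, -6]
step 0: P̄ = F·P·Fᵀ + Q = [5 4; 4 24]
step 0: y = z − H·x̄ = [-7]
step 0: S = H·P̄·Hᵀ + R = [89]
step 0: K = P̄·Hᵀ·S⁻¹ = [-3/89; -44/89]
step 0: x' = x̄ + K·y = [-157/89, -226/89]
step 0: P' = (I − K·H)·P̄ = [436/89 224/89; 224/89 200/89]
step 1: x̄ = F·x = [226/89, 138/89]
step 1: P̄ = F·P·Fᵀ + Q = [467/89 -48/89; -48/89 1108/89]
step 1: y = z − H·x̄ = [-128/89]
step 1: S = H·P̄·Hᵀ + R = [5447/89]
step 1: K = P̄·Hᵀ·S⁻¹ = [563/5447; -2264/5447]
step 1: x' = x̄ + K·y = [13022/5447, 11702/5447]
step 1: P' = (I − K·H)·P̄ = [25020/5447 11384/5447; 11384/5447 10220/5447]

step 0: x' = [-157/89, -226/89], P' = [436/89 224/89; 224/89 200/89]
step 1: x' = [13022/5447, 11702/5447], P' = [25020/5447 11384/5447; 11384/5447 10220/5447]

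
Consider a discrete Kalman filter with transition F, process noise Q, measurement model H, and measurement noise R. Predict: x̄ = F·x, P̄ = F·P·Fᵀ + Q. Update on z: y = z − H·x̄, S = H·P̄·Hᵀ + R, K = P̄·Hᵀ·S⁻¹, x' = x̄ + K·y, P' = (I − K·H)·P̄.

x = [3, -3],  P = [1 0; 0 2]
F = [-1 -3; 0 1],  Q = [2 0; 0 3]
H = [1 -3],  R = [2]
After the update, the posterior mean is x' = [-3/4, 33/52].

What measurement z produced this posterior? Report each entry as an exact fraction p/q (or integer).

z = [-3]

x̄ = F·x = [6, -3]
P̄ = F·P·Fᵀ + Q = [21 -6; -6 5]
S = H·P̄·Hᵀ + R = [104]
K = P̄·Hᵀ·S⁻¹ = [3/8; -21/104]
x' − x̄ = [-27/4, 189/52] = K·y
y = (KᵀK)⁻¹·Kᵀ·(x' − x̄) = [-18]
z = y + H·x̄ = [-18] + [15] = [-3]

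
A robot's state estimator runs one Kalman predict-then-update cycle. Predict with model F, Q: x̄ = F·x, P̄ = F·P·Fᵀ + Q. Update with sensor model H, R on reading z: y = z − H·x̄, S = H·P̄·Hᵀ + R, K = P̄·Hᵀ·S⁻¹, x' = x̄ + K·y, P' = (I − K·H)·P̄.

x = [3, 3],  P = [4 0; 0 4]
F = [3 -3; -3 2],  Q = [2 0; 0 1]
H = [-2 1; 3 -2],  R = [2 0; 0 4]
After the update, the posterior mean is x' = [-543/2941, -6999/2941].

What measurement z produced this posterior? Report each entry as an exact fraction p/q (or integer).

z = [-3, 3]

x̄ = F·x = [0, -3]
P̄ = F·P·Fᵀ + Q = [74 -60; -60 53]
S = H·P̄·Hᵀ + R = [591 -970; -970 1602]
K = P̄·Hᵀ·S⁻¹ = [-738/2941 181/2941; -137/2941 -608/2941]
x' − x̄ = [-543/2941, 1824/2941] = K·y
y = (KᵀK)⁻¹·Kᵀ·(x' − x̄) = [0, -3]
z = y + H·x̄ = [0, -3] + [-3, 6] = [-3, 3]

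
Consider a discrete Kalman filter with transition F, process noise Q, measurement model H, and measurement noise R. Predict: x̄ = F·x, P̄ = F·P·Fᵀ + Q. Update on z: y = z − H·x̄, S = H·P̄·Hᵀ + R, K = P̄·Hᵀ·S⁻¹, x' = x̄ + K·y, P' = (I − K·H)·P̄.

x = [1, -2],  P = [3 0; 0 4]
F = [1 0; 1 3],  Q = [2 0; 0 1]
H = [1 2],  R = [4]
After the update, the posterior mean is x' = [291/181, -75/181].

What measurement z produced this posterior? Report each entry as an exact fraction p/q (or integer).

z = [1]

x̄ = F·x = [1, -5]
P̄ = F·P·Fᵀ + Q = [5 3; 3 40]
S = H·P̄·Hᵀ + R = [181]
K = P̄·Hᵀ·S⁻¹ = [11/181; 83/181]
x' − x̄ = [110/181, 830/181] = K·y
y = (KᵀK)⁻¹·Kᵀ·(x' − x̄) = [10]
z = y + H·x̄ = [10] + [-9] = [1]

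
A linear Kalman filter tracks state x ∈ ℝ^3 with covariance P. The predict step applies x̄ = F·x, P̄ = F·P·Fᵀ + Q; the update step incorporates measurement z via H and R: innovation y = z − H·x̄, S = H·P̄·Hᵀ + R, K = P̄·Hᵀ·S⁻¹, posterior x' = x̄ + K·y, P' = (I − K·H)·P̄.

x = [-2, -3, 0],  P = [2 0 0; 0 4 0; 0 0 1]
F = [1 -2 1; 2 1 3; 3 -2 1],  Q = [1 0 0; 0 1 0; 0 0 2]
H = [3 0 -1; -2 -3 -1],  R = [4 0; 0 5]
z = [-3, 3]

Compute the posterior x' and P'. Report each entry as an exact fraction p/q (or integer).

x̄ = F·x = [4, -7, 0]
P̄ = F·P·Fᵀ + Q = [20 -1 23; -1 22 7; 23 7 37]
y = z − H·x̄ = [-15, -10]
S = H·P̄·Hᵀ + R = [83 -76; -76 442]
K = P̄·Hᵀ·S⁻¹ = [5897/15455 -1084/15455; -4908/15455 -6653/30910; 624/3091 -620/3091]
x' = x̄ + K·y = [-3159/3091, -260/3091, -3160/3091]
P' = (I − K·H)·P̄ = [25871/15455 -33449/15455 10805/3091; -33449/15455 109497/30910 -16143/3091; 10805/3091 -16143/3091 29919/3091]

x' = [-3159/3091, -260/3091, -3160/3091]
P' = [25871/15455 -33449/15455 10805/3091; -33449/15455 109497/30910 -16143/3091; 10805/3091 -16143/3091 29919/3091]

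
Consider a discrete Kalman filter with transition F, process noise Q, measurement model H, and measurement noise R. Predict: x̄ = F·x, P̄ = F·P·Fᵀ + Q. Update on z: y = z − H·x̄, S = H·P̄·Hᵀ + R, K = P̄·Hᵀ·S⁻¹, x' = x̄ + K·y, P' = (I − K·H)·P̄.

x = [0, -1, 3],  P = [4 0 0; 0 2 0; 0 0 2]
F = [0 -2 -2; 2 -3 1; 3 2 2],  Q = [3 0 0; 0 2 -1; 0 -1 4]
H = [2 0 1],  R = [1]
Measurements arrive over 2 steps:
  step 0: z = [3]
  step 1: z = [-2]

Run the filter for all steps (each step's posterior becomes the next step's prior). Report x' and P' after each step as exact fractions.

step 0: x' = [-122/69, 631/69, 148/23], P' = [827/69 -130/69 -544/23; -130/69 1661/69 97/23; -544/23 97/23 1096/23]
step 1: x' = [-16985/1853, -416485/25942, 422507/25942], P' = [32272/1853 185483/3706 -126723/3706; 185483/3706 8892815/51884 -5180755/51884; -126723/3706 -5180755/51884 3533839/51884]

step 0: x̄ = F·x = [-4, 6, 4]
step 0: P̄ = F·P·Fᵀ + Q = [19 8 -16; 8 38 15; -16 15 56]
step 0: y = z − H·x̄ = [7]
step 0: S = H·P̄·Hᵀ + R = [69]
step 0: K = P̄·Hᵀ·S⁻¹ = [22/69; 31/69; 8/23]
step 0: x' = x̄ + K·y = [-122/69, 631/69, 148/23]
step 0: P' = (I − K·H)·P̄ = [827/69 -130/69 -544/23; -130/69 1661/69 97/23; -544/23 97/23 1096/23]
step 1: x̄ = F·x = [-2150/69, -1693/69, 1784/69]
step 1: P̄ = F·P·Fᵀ + Q = [22331/69 11602/69 -11552/69; 11602/69 14969/69 -10435/69; -11552/69 -10435/69 8699/69]
step 1: y = z − H·x̄ = [2378/69]
step 1: S = H·P̄·Hᵀ + R = [51884/69]
step 1: K = P̄·Hᵀ·S⁻¹ = [2365/3706; 12769/51884; -14405/51884]
step 1: x' = x̄ + K·y = [-16985/1853, -416485/25942, 422507/25942]
step 1: P' = (I − K·H)·P̄ = [32272/1853 185483/3706 -126723/3706; 185483/3706 8892815/51884 -5180755/51884; -126723/3706 -5180755/51884 3533839/51884]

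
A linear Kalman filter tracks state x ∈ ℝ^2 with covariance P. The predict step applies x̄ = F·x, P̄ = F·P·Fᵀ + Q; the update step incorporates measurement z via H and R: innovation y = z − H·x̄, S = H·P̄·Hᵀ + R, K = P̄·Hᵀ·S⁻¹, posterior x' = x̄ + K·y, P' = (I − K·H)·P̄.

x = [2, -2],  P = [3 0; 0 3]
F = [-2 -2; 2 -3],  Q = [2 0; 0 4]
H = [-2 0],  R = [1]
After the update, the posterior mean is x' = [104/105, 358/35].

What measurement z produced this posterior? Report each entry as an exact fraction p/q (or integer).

z = [-2]

x̄ = F·x = [0, 10]
P̄ = F·P·Fᵀ + Q = [26 6; 6 43]
S = H·P̄·Hᵀ + R = [105]
K = P̄·Hᵀ·S⁻¹ = [-52/105; -4/35]
x' − x̄ = [104/105, 8/35] = K·y
y = (KᵀK)⁻¹·Kᵀ·(x' − x̄) = [-2]
z = y + H·x̄ = [-2] + [0] = [-2]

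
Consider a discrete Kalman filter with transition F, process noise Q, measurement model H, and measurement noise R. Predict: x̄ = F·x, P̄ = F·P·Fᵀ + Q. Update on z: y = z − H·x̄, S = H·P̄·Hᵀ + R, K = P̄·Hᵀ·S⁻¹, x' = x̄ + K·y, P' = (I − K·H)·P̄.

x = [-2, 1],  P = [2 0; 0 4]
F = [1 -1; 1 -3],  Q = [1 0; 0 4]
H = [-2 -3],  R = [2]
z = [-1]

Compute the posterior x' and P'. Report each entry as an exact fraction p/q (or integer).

x' = [-31/36, 127/144]
P' = [14/9 -35/36; -35/36 119/144]

x̄ = F·x = [-3, -5]
P̄ = F·P·Fᵀ + Q = [7 14; 14 42]
y = z − H·x̄ = [-22]
S = H·P̄·Hᵀ + R = [576]
K = P̄·Hᵀ·S⁻¹ = [-7/72; -77/288]
x' = x̄ + K·y = [-31/36, 127/144]
P' = (I − K·H)·P̄ = [14/9 -35/36; -35/36 119/144]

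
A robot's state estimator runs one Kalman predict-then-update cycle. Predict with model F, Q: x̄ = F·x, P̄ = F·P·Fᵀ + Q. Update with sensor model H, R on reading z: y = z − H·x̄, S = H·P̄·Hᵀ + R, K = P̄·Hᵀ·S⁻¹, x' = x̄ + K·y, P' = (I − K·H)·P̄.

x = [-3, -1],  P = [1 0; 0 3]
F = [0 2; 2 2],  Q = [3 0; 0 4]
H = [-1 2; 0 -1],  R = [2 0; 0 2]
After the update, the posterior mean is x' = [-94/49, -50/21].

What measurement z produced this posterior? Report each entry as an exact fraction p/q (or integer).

x̄ = F·x = [-2, -8]
P̄ = F·P·Fᵀ + Q = [15 12; 12 20]
S = H·P̄·Hᵀ + R = [49 -28; -28 22]
K = P̄·Hᵀ·S⁻¹ = [-23/49 -8/7; 4/21 -2/3]
x' − x̄ = [4/49, 118/21] = K·y
y = (KᵀK)⁻¹·Kᵀ·(x' − x̄) = [12, -5]
z = y + H·x̄ = [12, -5] + [-14, 8] = [-2, 3]

z = [-2, 3]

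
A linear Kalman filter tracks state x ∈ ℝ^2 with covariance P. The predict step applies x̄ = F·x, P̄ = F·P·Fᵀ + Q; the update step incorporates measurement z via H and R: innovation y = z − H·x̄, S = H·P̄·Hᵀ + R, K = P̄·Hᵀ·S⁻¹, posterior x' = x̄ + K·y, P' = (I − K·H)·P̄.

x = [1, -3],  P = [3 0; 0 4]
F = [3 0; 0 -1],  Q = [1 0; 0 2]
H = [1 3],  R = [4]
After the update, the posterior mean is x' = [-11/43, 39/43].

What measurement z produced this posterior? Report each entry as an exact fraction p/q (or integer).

z = [2]

x̄ = F·x = [3, 3]
P̄ = F·P·Fᵀ + Q = [28 0; 0 6]
S = H·P̄·Hᵀ + R = [86]
K = P̄·Hᵀ·S⁻¹ = [14/43; 9/43]
x' − x̄ = [-140/43, -90/43] = K·y
y = (KᵀK)⁻¹·Kᵀ·(x' − x̄) = [-10]
z = y + H·x̄ = [-10] + [12] = [2]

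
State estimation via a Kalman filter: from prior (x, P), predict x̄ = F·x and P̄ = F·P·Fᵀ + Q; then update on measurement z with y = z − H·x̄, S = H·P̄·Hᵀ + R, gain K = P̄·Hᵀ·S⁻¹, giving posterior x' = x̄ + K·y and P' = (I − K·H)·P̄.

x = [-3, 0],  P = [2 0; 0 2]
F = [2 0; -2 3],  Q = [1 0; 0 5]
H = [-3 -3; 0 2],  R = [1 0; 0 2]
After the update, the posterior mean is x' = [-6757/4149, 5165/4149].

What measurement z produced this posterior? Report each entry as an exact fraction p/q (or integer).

x̄ = F·x = [-6, 6]
P̄ = F·P·Fᵀ + Q = [9 -8; -8 31]
S = H·P̄·Hᵀ + R = [217 -138; -138 126]
K = P̄·Hᵀ·S⁻¹ = [-431/1383 -1943/4149; -23/1383 1966/4149]
x' − x̄ = [18137/4149, -19729/4149] = K·y
y = (KᵀK)⁻¹·Kᵀ·(x' − x̄) = [1, -10]
z = y + H·x̄ = [1, -10] + [0, 12] = [1, 2]

z = [1, 2]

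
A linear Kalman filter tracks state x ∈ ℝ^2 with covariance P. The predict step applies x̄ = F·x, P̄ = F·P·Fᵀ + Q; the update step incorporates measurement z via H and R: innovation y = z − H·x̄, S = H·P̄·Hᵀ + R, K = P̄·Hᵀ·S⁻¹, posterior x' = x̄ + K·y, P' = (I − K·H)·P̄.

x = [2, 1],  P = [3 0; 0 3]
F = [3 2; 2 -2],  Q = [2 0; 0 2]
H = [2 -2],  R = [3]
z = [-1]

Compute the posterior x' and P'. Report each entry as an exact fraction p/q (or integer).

x̄ = F·x = [8, 2]
P̄ = F·P·Fᵀ + Q = [41 6; 6 26]
y = z − H·x̄ = [-13]
S = H·P̄·Hᵀ + R = [223]
K = P̄·Hᵀ·S⁻¹ = [70/223; -40/223]
x' = x̄ + K·y = [874/223, 966/223]
P' = (I − K·H)·P̄ = [4243/223 4138/223; 4138/223 4198/223]

x' = [874/223, 966/223]
P' = [4243/223 4138/223; 4138/223 4198/223]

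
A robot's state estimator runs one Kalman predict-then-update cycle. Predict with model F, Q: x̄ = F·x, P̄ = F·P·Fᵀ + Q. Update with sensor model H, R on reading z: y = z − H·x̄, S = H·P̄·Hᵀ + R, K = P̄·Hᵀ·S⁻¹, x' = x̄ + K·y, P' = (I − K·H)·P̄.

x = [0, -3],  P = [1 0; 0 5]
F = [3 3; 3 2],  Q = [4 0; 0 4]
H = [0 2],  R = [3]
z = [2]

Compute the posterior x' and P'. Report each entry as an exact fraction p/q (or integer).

x' = [-41/45, 38/45]
P' = [194/15 13/15; 13/15 11/15]

x̄ = F·x = [-9, -6]
P̄ = F·P·Fᵀ + Q = [58 39; 39 33]
y = z − H·x̄ = [14]
S = H·P̄·Hᵀ + R = [135]
K = P̄·Hᵀ·S⁻¹ = [26/45; 22/45]
x' = x̄ + K·y = [-41/45, 38/45]
P' = (I − K·H)·P̄ = [194/15 13/15; 13/15 11/15]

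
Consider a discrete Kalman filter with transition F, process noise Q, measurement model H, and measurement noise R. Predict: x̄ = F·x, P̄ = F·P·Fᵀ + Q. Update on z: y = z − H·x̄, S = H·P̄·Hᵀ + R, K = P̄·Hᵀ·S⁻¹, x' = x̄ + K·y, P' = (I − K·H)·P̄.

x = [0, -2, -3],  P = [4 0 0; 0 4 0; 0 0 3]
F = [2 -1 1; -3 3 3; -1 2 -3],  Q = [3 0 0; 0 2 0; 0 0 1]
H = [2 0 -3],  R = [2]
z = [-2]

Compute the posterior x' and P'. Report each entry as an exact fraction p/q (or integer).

x̄ = F·x = [-1, -15, 5]
P̄ = F·P·Fᵀ + Q = [26 -27 -25; -27 101 9; -25 9 48]
y = z − H·x̄ = [15]
S = H·P̄·Hᵀ + R = [838]
K = P̄·Hᵀ·S⁻¹ = [127/838; -81/838; -97/419]
x' = x̄ + K·y = [1067/838, -13785/838, 640/419]
P' = (I − K·H)·P̄ = [5659/838 -12339/838 1844/419; -12339/838 78077/838 -4086/419; 1844/419 -4086/419 1294/419]

x' = [1067/838, -13785/838, 640/419]
P' = [5659/838 -12339/838 1844/419; -12339/838 78077/838 -4086/419; 1844/419 -4086/419 1294/419]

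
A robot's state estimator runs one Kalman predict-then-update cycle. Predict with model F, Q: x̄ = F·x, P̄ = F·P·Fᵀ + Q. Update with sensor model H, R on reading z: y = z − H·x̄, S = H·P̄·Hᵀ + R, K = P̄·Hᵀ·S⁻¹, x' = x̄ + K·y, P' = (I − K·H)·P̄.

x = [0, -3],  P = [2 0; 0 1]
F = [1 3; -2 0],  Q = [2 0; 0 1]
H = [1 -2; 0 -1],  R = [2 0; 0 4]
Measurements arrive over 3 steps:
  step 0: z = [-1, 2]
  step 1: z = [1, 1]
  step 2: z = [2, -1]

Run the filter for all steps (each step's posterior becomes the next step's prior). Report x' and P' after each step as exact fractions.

step 0: x̄ = F·x = [-9, 0]
step 0: P̄ = F·P·Fᵀ + Q = [13 -4; -4 9]
step 0: y = z − H·x̄ = [8, 2]
step 0: S = H·P̄·Hᵀ + R = [67 22; 22 13]
step 0: K = P̄·Hᵀ·S⁻¹ = [185/387 -194/387; -88/387 -119/387]
step 0: x' = x̄ + K·y = [-797/129, -314/129]
step 0: P' = (I − K·H)·P̄ = [1922/387 776/387; 776/387 476/387]
step 1: x̄ = F·x = [-1739/129, 1594/129]
step 1: P̄ = F·P·Fᵀ + Q = [11636/387 -8500/387; -8500/387 8075/387]
step 1: y = z − H·x̄ = [5056/129, 1723/129]
step 1: S = H·P̄·Hᵀ + R = [78710/387 24650/387; 24650/387 9623/387]
step 1: K = P̄·Hᵀ·S⁻¹ = [85322/193545 -560/2277; -580/2277 -425/2277]
step 1: x' = x̄ + K·y = [33071/64515, -91/759]
step 1: P' = (I − K·H)·P̄ = [551444/193545 2240/2277; 2240/2277 1700/2277]
step 2: x̄ = F·x = [9866/64515, -66142/64515]
step 2: P̄ = F·P·Fᵀ + Q = [3381434/193545 -2245288/193545; -2245288/193545 2399321/193545]
step 2: y = z − H·x̄ = [-2624/12903, -130657/64515]
step 2: S = H·P̄·Hᵀ + R = [4469392/38709 1408786/38709; 1408786/38709 3173501/193545]
step 2: K = P̄·Hᵀ·S⁻¹ = [23679713/55028934 -6813049/27514467; -7043930/27514467 -5167507/27514467]
step 2: x' = x̄ + K·y = [5199263/9171489, -5436847/9171489]
step 2: P' = (I − K·H)·P̄ = [78184105/27514467 27252196/27514467; 27252196/27514467 20670028/27514467]

step 0: x' = [-797/129, -314/129], P' = [1922/387 776/387; 776/387 476/387]
step 1: x' = [33071/64515, -91/759], P' = [551444/193545 2240/2277; 2240/2277 1700/2277]
step 2: x' = [5199263/9171489, -5436847/9171489], P' = [78184105/27514467 27252196/27514467; 27252196/27514467 20670028/27514467]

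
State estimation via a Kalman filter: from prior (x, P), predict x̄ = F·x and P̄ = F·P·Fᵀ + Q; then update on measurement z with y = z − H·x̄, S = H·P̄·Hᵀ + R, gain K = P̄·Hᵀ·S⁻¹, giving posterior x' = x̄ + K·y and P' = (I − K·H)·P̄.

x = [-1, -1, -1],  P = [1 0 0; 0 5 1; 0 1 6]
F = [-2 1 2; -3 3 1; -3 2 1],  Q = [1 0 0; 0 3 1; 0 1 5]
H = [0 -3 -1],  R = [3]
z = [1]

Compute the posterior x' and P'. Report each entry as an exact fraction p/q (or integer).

x̄ = F·x = [-1, -1, 0]
P̄ = F·P·Fᵀ + Q = [38 40 33; 40 69 51; 33 51 44]
y = z − H·x̄ = [-2]
S = H·P̄·Hᵀ + R = [974]
K = P̄·Hᵀ·S⁻¹ = [-153/974; -129/487; -197/974]
x' = x̄ + K·y = [-334/487, -229/487, 197/487]
P' = (I − K·H)·P̄ = [13603/974 -257/487 2001/974; -257/487 321/487 -576/487; 2001/974 -576/487 4047/974]

x' = [-334/487, -229/487, 197/487]
P' = [13603/974 -257/487 2001/974; -257/487 321/487 -576/487; 2001/974 -576/487 4047/974]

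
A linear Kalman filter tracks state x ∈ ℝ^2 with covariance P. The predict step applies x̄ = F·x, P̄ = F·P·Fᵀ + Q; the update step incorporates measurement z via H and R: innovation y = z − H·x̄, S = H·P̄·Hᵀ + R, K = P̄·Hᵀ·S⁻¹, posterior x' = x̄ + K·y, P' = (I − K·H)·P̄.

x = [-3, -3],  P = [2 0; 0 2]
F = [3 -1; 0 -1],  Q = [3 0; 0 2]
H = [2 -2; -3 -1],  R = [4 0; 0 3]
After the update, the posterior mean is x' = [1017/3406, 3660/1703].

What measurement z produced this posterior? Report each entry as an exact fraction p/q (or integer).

x̄ = F·x = [-6, 3]
P̄ = F·P·Fᵀ + Q = [23 2; 2 4]
S = H·P̄·Hᵀ + R = [96 -122; -122 226]
K = P̄·Hᵀ·S⁻¹ = [415/3406 -423/1703; -531/1703 -362/1703]
x' − x̄ = [21453/3406, -1449/1703] = K·y
y = (KᵀK)⁻¹·Kᵀ·(x' − x̄) = [15, -18]
z = y + H·x̄ = [15, -18] + [-18, 15] = [-3, -3]

z = [-3, -3]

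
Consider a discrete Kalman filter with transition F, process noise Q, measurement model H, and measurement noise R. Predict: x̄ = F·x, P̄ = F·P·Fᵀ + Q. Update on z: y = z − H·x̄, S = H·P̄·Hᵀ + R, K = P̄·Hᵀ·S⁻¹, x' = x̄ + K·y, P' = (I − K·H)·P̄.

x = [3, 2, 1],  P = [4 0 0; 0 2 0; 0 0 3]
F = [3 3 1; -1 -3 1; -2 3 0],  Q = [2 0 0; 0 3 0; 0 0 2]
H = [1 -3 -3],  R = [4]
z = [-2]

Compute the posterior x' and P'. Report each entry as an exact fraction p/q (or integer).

x̄ = F·x = [16, -8, 0]
P̄ = F·P·Fᵀ + Q = [59 -27 -6; -27 28 -10; -6 -10 36]
y = z − H·x̄ = [-42]
S = H·P̄·Hᵀ + R = [657]
K = P̄·Hᵀ·S⁻¹ = [158/657; -9/73; -28/219]
x' = x̄ + K·y = [1292/219, -206/73, 392/73]
P' = (I − K·H)·P̄ = [13799/657 -549/73 3110/219; -549/73 1315/73 -1486/73; 3110/219 -1486/73 1844/73]

x' = [1292/219, -206/73, 392/73]
P' = [13799/657 -549/73 3110/219; -549/73 1315/73 -1486/73; 3110/219 -1486/73 1844/73]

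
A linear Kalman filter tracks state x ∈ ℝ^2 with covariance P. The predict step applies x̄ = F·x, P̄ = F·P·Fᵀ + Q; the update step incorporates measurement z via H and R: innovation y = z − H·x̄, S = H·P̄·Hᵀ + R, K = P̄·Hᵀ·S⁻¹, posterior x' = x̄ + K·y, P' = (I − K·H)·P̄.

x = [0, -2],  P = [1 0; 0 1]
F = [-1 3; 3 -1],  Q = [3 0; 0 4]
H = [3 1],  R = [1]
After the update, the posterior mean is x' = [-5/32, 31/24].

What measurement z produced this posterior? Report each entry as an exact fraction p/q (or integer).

z = [1]

x̄ = F·x = [-6, 2]
P̄ = F·P·Fᵀ + Q = [13 -6; -6 14]
S = H·P̄·Hᵀ + R = [96]
K = P̄·Hᵀ·S⁻¹ = [11/32; -1/24]
x' − x̄ = [187/32, -17/24] = K·y
y = (KᵀK)⁻¹·Kᵀ·(x' − x̄) = [17]
z = y + H·x̄ = [17] + [-16] = [1]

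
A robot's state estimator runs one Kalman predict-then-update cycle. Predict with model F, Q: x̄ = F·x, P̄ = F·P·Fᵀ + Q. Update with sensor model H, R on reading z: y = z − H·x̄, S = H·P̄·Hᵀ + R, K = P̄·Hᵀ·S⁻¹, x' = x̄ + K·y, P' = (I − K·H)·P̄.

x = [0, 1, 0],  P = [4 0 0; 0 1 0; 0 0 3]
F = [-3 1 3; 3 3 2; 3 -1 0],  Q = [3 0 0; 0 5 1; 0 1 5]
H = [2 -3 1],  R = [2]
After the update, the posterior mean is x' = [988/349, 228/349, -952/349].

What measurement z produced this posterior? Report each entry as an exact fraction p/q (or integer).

z = [1]

x̄ = F·x = [1, 3, -1]
P̄ = F·P·Fᵀ + Q = [67 -15 -37; -15 62 34; -37 34 42]
S = H·P̄·Hᵀ + R = [698]
K = P̄·Hᵀ·S⁻¹ = [71/349; -91/349; -67/349]
x' − x̄ = [639/349, -819/349, -603/349] = K·y
y = (KᵀK)⁻¹·Kᵀ·(x' − x̄) = [9]
z = y + H·x̄ = [9] + [-8] = [1]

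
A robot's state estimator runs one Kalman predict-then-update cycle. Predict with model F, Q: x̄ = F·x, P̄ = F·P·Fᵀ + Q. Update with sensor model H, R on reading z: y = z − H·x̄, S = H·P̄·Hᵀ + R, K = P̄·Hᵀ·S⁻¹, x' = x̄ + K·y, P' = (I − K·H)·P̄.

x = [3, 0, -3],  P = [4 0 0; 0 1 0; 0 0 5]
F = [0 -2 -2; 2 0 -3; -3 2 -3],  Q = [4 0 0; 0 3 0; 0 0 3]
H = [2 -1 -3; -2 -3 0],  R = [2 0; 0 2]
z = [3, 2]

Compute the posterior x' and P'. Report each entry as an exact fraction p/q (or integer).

x' = [-1219326/604175, 434998/604175, -313971/120835]
P' = [4554996/604175 -2982608/604175 807516/120835; -2982608/604175 2086334/604175 -537638/120835; 807516/120835 -537638/120835 149100/24167]

x̄ = F·x = [6, 15, 0]
P̄ = F·P·Fᵀ + Q = [28 30 26; 30 64 21; 26 21 88]
y = z − H·x̄ = [6, 59]
S = H·P̄·Hᵀ + R = [664 305; 305 1050]
K = P̄·Hᵀ·S⁻¹ = [-2014/120835 -81084/604175; 1302/120835 -146893/604175; -8383/24167 -1059/120835]
x' = x̄ + K·y = [-1219326/604175, 434998/604175, -313971/120835]
P' = (I − K·H)·P̄ = [4554996/604175 -2982608/604175 807516/120835; -2982608/604175 2086334/604175 -537638/120835; 807516/120835 -537638/120835 149100/24167]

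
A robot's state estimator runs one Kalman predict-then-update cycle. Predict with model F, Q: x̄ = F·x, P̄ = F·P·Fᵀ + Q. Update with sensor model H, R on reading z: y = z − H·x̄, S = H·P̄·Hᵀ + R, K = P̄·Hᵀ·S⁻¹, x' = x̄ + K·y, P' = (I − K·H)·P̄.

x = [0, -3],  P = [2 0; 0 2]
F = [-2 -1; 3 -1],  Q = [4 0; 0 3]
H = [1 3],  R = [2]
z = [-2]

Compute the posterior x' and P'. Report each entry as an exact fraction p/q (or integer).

x' = [713/163, -337/163]
P' = [2026/163 -686/163; -686/163 268/163]

x̄ = F·x = [3, 3]
P̄ = F·P·Fᵀ + Q = [14 -10; -10 23]
y = z − H·x̄ = [-14]
S = H·P̄·Hᵀ + R = [163]
K = P̄·Hᵀ·S⁻¹ = [-16/163; 59/163]
x' = x̄ + K·y = [713/163, -337/163]
P' = (I − K·H)·P̄ = [2026/163 -686/163; -686/163 268/163]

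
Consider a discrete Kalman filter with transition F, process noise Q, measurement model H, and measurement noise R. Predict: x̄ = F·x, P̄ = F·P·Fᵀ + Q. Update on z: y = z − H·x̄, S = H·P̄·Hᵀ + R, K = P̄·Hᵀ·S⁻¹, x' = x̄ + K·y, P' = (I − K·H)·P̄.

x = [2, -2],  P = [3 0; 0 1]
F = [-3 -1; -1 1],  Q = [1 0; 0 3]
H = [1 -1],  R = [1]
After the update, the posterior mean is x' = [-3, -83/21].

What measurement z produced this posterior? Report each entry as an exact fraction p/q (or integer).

z = [1]

x̄ = F·x = [-4, -4]
P̄ = F·P·Fᵀ + Q = [29 8; 8 7]
S = H·P̄·Hᵀ + R = [21]
K = P̄·Hᵀ·S⁻¹ = [1; 1/21]
x' − x̄ = [1, 1/21] = K·y
y = (KᵀK)⁻¹·Kᵀ·(x' − x̄) = [1]
z = y + H·x̄ = [1] + [0] = [1]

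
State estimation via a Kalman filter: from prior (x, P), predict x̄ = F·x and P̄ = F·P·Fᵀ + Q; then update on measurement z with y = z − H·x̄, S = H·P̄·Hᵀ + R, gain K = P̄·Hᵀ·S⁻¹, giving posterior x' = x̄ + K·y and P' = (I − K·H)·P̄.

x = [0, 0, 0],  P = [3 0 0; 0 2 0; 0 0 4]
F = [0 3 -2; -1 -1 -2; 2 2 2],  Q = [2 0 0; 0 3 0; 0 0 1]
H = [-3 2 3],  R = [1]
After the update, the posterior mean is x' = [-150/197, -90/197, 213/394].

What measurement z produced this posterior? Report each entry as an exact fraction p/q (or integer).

z = [3]

x̄ = F·x = [0, 0, 0]
P̄ = F·P·Fᵀ + Q = [36 10 -4; 10 24 -26; -4 -26 37]
S = H·P̄·Hᵀ + R = [394]
K = P̄·Hᵀ·S⁻¹ = [-50/197; -30/197; 71/394]
x' − x̄ = [-150/197, -90/197, 213/394] = K·y
y = (KᵀK)⁻¹·Kᵀ·(x' − x̄) = [3]
z = y + H·x̄ = [3] + [0] = [3]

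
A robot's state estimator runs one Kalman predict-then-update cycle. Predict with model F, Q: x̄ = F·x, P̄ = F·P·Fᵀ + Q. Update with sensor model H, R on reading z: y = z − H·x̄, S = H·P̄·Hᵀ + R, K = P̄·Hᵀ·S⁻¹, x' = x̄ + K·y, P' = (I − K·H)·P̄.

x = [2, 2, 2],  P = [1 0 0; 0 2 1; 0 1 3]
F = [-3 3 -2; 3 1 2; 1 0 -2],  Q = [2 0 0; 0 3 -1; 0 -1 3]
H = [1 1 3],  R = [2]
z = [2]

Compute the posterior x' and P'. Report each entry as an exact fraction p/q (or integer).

x' = [-4, 12, -2]
P' = [1004/43 -320/43 -222/43; -320/43 3581/129 -295/43; -222/43 -295/43 181/43]

x̄ = F·x = [-4, 12, -2]
P̄ = F·P·Fᵀ + Q = [29 -11 3; -11 30 -12; 3 -12 16]
y = z − H·x̄ = [0]
S = H·P̄·Hᵀ + R = [129]
K = P̄·Hᵀ·S⁻¹ = [9/43; -17/129; 13/43]
x' = x̄ + K·y = [-4, 12, -2]
P' = (I − K·H)·P̄ = [1004/43 -320/43 -222/43; -320/43 3581/129 -295/43; -222/43 -295/43 181/43]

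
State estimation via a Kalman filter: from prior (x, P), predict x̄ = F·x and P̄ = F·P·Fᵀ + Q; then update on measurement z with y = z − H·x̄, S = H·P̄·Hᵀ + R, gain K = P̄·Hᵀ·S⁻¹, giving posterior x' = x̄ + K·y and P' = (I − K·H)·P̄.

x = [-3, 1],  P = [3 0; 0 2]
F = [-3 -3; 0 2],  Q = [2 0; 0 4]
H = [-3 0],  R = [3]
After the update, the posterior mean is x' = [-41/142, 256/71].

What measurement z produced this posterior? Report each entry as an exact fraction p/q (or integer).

z = [1]

x̄ = F·x = [6, 2]
P̄ = F·P·Fᵀ + Q = [47 -12; -12 12]
S = H·P̄·Hᵀ + R = [426]
K = P̄·Hᵀ·S⁻¹ = [-47/142; 6/71]
x' − x̄ = [-893/142, 114/71] = K·y
y = (KᵀK)⁻¹·Kᵀ·(x' − x̄) = [19]
z = y + H·x̄ = [19] + [-18] = [1]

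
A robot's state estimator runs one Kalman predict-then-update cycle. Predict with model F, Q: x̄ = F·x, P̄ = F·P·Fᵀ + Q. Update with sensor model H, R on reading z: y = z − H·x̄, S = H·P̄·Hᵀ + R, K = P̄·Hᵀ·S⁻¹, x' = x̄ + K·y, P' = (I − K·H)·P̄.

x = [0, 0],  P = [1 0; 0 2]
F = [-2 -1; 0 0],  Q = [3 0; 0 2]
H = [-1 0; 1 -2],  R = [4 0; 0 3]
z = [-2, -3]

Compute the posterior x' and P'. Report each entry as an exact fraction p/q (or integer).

x' = [90/179, 228/179]
P' = [396/179 144/179; 144/179 150/179]

x̄ = F·x = [0, 0]
P̄ = F·P·Fᵀ + Q = [9 0; 0 2]
y = z − H·x̄ = [-2, -3]
S = H·P̄·Hᵀ + R = [13 -9; -9 20]
K = P̄·Hᵀ·S⁻¹ = [-99/179 36/179; -36/179 -52/179]
x' = x̄ + K·y = [90/179, 228/179]
P' = (I − K·H)·P̄ = [396/179 144/179; 144/179 150/179]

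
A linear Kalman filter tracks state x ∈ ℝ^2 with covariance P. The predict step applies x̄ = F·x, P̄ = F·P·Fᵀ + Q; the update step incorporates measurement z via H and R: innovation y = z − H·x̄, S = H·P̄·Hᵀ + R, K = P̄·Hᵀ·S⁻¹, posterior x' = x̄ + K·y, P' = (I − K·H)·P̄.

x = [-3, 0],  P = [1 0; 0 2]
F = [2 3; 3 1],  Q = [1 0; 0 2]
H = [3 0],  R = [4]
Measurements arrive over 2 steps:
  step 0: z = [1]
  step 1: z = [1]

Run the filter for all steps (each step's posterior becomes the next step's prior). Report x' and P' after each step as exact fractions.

step 0: x̄ = F·x = [-6, -9]
step 0: P̄ = F·P·Fᵀ + Q = [23 12; 12 13]
step 0: y = z − H·x̄ = [19]
step 0: S = H·P̄·Hᵀ + R = [211]
step 0: K = P̄·Hᵀ·S⁻¹ = [69/211; 36/211]
step 0: x' = x̄ + K·y = [45/211, -1215/211]
step 0: P' = (I − K·H)·P̄ = [92/211 48/211; 48/211 1447/211]
step 1: x̄ = F·x = [-3555/211, -1080/211]
step 1: P̄ = F·P·Fᵀ + Q = [14178/211 5421/211; 5421/211 2985/211]
step 1: y = z − H·x̄ = [10876/211]
step 1: S = H·P̄·Hᵀ + R = [128446/211]
step 1: K = P̄·Hᵀ·S⁻¹ = [21267/64223; 16263/128446]
step 1: x' = x̄ + K·y = [14157/64223, 90414/64223]
step 1: P' = (I − K·H)·P̄ = [28356/64223 10842/64223; 10842/64223 563631/128446]

step 0: x' = [45/211, -1215/211], P' = [92/211 48/211; 48/211 1447/211]
step 1: x' = [14157/64223, 90414/64223], P' = [28356/64223 10842/64223; 10842/64223 563631/128446]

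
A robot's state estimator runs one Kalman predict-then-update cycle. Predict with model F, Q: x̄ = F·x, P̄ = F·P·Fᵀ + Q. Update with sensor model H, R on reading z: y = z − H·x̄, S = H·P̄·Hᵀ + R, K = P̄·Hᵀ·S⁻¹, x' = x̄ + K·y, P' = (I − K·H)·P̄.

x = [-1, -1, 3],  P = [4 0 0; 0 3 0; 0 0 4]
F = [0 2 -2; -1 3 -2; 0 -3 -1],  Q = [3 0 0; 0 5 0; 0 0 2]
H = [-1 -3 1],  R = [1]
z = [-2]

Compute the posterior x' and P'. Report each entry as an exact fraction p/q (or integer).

x' = [-162/67, 138/871, -3400/871]
P' = [504/67 -21/67 430/67; -21/67 1611/871 4351/871; 430/67 4351/871 18743/871]

x̄ = F·x = [-8, -8, 0]
P̄ = F·P·Fᵀ + Q = [31 34 -10; 34 52 -19; -10 -19 33]
y = z − H·x̄ = [-34]
S = H·P̄·Hᵀ + R = [871]
K = P̄·Hᵀ·S⁻¹ = [-11/67; -209/871; 100/871]
x' = x̄ + K·y = [-162/67, 138/871, -3400/871]
P' = (I − K·H)·P̄ = [504/67 -21/67 430/67; -21/67 1611/871 4351/871; 430/67 4351/871 18743/871]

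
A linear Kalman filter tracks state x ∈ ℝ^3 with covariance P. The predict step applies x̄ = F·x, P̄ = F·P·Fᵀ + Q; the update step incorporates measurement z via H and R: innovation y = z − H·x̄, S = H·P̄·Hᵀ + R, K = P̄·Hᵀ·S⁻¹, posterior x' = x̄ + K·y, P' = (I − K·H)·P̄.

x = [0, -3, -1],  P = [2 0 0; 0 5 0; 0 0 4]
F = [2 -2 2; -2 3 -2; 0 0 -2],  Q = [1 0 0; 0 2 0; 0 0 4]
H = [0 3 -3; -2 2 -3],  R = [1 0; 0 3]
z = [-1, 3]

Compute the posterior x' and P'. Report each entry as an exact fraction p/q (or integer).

x̄ = F·x = [4, -7, 2]
P̄ = F·P·Fᵀ + Q = [45 -54 -16; -54 71 16; -16 16 20]
y = z − H·x̄ = [26, 31]
S = H·P̄·Hᵀ + R = [532 594; 594 695]
K = P̄·Hᵀ·S⁻¹ = [4935/8452 -3021/4226; -5313/16904 4727/8452; -2679/4226 1157/2113]
x' = x̄ + K·y = [-6296/2113, 4576/2113, 5266/2113]
P' = (I − K·H)·P̄ = [18315/4226 -50199/8452 -12961/2113; -50199/8452 167121/16904 42223/4226; -12961/2113 42223/4226 21558/2113]

x' = [-6296/2113, 4576/2113, 5266/2113]
P' = [18315/4226 -50199/8452 -12961/2113; -50199/8452 167121/16904 42223/4226; -12961/2113 42223/4226 21558/2113]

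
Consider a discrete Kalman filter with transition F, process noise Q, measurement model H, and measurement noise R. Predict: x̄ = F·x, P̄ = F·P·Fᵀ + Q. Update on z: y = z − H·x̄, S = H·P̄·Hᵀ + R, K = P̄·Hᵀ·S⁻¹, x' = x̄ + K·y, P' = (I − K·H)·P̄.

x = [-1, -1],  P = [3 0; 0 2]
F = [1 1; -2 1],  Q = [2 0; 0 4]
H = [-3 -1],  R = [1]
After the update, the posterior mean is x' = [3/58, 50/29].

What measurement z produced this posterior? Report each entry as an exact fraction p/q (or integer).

x̄ = F·x = [-2, 1]
P̄ = F·P·Fᵀ + Q = [7 -4; -4 18]
S = H·P̄·Hᵀ + R = [58]
K = P̄·Hᵀ·S⁻¹ = [-17/58; -3/29]
x' − x̄ = [119/58, 21/29] = K·y
y = (KᵀK)⁻¹·Kᵀ·(x' − x̄) = [-7]
z = y + H·x̄ = [-7] + [5] = [-2]

z = [-2]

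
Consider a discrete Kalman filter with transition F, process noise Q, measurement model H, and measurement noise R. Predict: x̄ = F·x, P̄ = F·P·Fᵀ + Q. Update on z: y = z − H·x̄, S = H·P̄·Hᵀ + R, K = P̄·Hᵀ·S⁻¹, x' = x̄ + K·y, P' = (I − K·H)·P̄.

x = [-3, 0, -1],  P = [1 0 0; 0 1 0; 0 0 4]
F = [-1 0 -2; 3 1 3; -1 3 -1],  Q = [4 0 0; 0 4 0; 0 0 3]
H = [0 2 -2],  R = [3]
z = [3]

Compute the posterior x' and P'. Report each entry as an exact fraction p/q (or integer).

x' = [-685/367, -64/367, -562/367]
P' = [2523/367 -981/367 -873/367; -981/367 2974/367 2788/367; -873/367 2788/367 2875/367]

x̄ = F·x = [5, -12, 4]
P̄ = F·P·Fᵀ + Q = [21 -27 9; -27 50 -12; 9 -12 17]
y = z − H·x̄ = [35]
S = H·P̄·Hᵀ + R = [367]
K = P̄·Hᵀ·S⁻¹ = [-72/367; 124/367; -58/367]
x' = x̄ + K·y = [-685/367, -64/367, -562/367]
P' = (I − K·H)·P̄ = [2523/367 -981/367 -873/367; -981/367 2974/367 2788/367; -873/367 2788/367 2875/367]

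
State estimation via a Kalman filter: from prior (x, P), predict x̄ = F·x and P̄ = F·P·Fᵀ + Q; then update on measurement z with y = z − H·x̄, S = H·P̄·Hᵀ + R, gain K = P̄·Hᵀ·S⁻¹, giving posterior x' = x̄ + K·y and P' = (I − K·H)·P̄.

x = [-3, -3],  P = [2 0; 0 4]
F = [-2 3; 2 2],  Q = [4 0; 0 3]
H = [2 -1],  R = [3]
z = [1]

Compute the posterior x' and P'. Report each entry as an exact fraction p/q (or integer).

x' = [-437/79, -1921/158]
P' = [592/79 1064/79; 1064/79 4241/158]

x̄ = F·x = [-3, -12]
P̄ = F·P·Fᵀ + Q = [48 16; 16 27]
y = z − H·x̄ = [-5]
S = H·P̄·Hᵀ + R = [158]
K = P̄·Hᵀ·S⁻¹ = [40/79; 5/158]
x' = x̄ + K·y = [-437/79, -1921/158]
P' = (I − K·H)·P̄ = [592/79 1064/79; 1064/79 4241/158]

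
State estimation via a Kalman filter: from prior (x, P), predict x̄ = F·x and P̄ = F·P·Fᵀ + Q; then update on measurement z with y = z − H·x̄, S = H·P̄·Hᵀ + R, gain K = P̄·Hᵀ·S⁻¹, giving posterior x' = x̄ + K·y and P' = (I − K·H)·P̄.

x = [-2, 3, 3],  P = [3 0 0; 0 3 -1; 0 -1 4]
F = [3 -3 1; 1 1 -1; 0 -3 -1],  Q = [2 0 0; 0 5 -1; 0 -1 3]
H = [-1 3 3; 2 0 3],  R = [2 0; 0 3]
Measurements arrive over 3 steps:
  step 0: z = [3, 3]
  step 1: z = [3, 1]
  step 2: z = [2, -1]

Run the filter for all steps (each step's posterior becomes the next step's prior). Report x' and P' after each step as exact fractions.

step 0: x̄ = F·x = [-12, -2, -12]
step 0: P̄ = F·P·Fᵀ + Q = [66 -8 23; -8 17 -8; 23 -8 28]
step 0: y = z − H·x̄ = [33, 63]
step 0: S = H·P̄·Hᵀ + R = [239 69; 69 795]
step 0: K = P̄·Hᵀ·S⁻¹ = [-2547/15437 4124/15437; 10195/61748 -11975/185244; 6815/61748 28517/185244]
step 0: x' = x̄ + K·y = [-9483/15437, -9634/15437, 20694/15437]
step 0: P' = (I − K·H)·P̄ = [136431/15437 130609/15437 -86830/15437; 130609/15437 1599673/185244 -1056847/185244; -86830/15437 -1056847/185244 723157/185244]
step 1: x̄ = F·x = [21147/15437, -39811/15437, 8208/15437]
step 1: P̄ = F·P·Fᵀ + Q = [525757/46311 -688532/46311 673502/46311; -688532/46311 3054613/46311 -2508691/46311; 673502/46311 -2508691/46311 2333716/46311]
step 1: y = z − H·x̄ = [162267/15437, -51481/15437]
step 1: S = H·P̄·Hᵀ + R = [4047082/46311 -4736975/46311; -4736975/46311 31327429/46311]
step 1: K = P̄·Hᵀ·S⁻¹ = [-71928633/2253152423 210071665/2253152423; 662974197/2253152423 -540090044/2253152423; 43215447/2253152423 606955949/2253152423]
step 1: x' = x̄ + K·y = [1629919765/2253152423, 2959315830/2253152423, -371858728/2253152423]
step 1: P' = (I − K·H)·P̄ = [10757834160/2253152423 10499810073/2253152423 -6961817775/2253152423; 10499810073/2253152423 11481882915/2253152423 -7539963426/2253152423; -6961817775/2253152423 -7539963426/2253152423 5248167799/2253152423]
step 2: x̄ = F·x = [-4360046923/2253152423, 4961094323/2253152423, -8506088762/2253152423]
step 2: P̄ = F·P·Fᵀ + Q = [24384218912/2253152423 -23656532218/2253152423 24475941104/2253152423; -23656532218/2253152423 88756829537/2253152423 -71068172665/2253152423; 24475941104/2253152423 -71068172665/2253152423 70104790747/2253152423]
step 2: y = z − H·x̄ = [10781241240/2253152423, 31985207709/2253152423]
step 2: S = H·P̄·Hᵀ + R = [174501545028/2253152423 -125950245082/2253152423; -125950245082/2253152423 1028950742888/2253152423]
step 2: K = P̄·Hᵀ·S⁻¹ = [-159113003340/3632466860309 411908490463/3632466860309; 292488125025/1037847674374 -113483865794/518923837187; 997778233059/36324668603090 4637457746048/18162334301545]
step 2: x' = x̄ + K·y = [-277590947140/518923837187, 33053220155/74131976741, -49564494598/2594619185935]
step 2: P' = (I − K·H)·P̄ = [15423936176760/3632466860309 2129421764391/518923837187 -9870715627377/3632466860309; 2129421764391/518923837187 334343095980/74131976741 -1533098375388/518923837187; -9870715627377/3632466860309 -1533098375388/518923837187 37539843170638/18162334301545]

step 0: x' = [-9483/15437, -9634/15437, 20694/15437], P' = [136431/15437 130609/15437 -86830/15437; 130609/15437 1599673/185244 -1056847/185244; -86830/15437 -1056847/185244 723157/185244]
step 1: x' = [1629919765/2253152423, 2959315830/2253152423, -371858728/2253152423], P' = [10757834160/2253152423 10499810073/2253152423 -6961817775/2253152423; 10499810073/2253152423 11481882915/2253152423 -7539963426/2253152423; -6961817775/2253152423 -7539963426/2253152423 5248167799/2253152423]
step 2: x' = [-277590947140/518923837187, 33053220155/74131976741, -49564494598/2594619185935], P' = [15423936176760/3632466860309 2129421764391/518923837187 -9870715627377/3632466860309; 2129421764391/518923837187 334343095980/74131976741 -1533098375388/518923837187; -9870715627377/3632466860309 -1533098375388/518923837187 37539843170638/18162334301545]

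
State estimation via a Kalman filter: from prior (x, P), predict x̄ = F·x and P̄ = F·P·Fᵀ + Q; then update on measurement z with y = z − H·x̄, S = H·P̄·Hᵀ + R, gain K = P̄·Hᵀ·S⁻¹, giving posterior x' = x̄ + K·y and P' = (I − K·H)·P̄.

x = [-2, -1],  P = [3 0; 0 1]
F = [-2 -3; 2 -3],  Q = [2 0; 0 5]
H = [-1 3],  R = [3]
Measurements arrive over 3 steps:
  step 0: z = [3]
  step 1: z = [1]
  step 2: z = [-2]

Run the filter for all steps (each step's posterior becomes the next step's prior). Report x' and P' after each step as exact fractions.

step 0: x' = [765/139, 775/278], P' = [2685/139 879/139; 879/139 667/278]
step 1: x' = [-402229/53206, -114513/53206], P' = [2381739/106412 373065/53206; 373065/53206 134057/53206]
step 2: x' = [33084437/23943880, -1536653/5985970], P' = [515983233/23943880 40345593/5985970; 40345593/5985970 14552867/5985970]

step 0: x̄ = F·x = [7, -1]
step 0: P̄ = F·P·Fᵀ + Q = [23 -3; -3 26]
step 0: y = z − H·x̄ = [13]
step 0: S = H·P̄·Hᵀ + R = [278]
step 0: K = P̄·Hᵀ·S⁻¹ = [-16/139; 81/278]
step 0: x' = x̄ + K·y = [765/139, 775/278]
step 0: P' = (I − K·H)·P̄ = [2685/139 879/139; 879/139 667/278]
step 1: x̄ = F·x = [-5385/278, 735/278]
step 1: P̄ = F·P·Fᵀ + Q = [49135/278 -15477/278; -15477/278 7777/278]
step 1: y = z − H·x̄ = [-3656/139]
step 1: S = H·P̄·Hᵀ + R = [106412/139]
step 1: K = P̄·Hᵀ·S⁻¹ = [-47783/106412; 4851/26603]
step 1: x' = x̄ + K·y = [-402229/53206, -114513/53206]
step 1: P' = (I − K·H)·P̄ = [2381739/106412 373065/53206; 373065/53206 134057/53206]
step 2: x̄ = F·x = [1147997/53206, -460919/53206]
step 2: P̄ = F·P·Fᵀ + Q = [10553183/53206 -3556965/53206; -3556965/53206 1759241/53206]
step 2: y = z − H·x̄ = [1212171/26603]
step 2: S = H·P̄·Hᵀ + R = [23943880/26603]
step 2: K = P̄·Hᵀ·S⁻¹ = [-10612039/23943880; 552168/2992985]
step 2: x' = x̄ + K·y = [33084437/23943880, -1536653/5985970]
step 2: P' = (I − K·H)·P̄ = [515983233/23943880 40345593/5985970; 40345593/5985970 14552867/5985970]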